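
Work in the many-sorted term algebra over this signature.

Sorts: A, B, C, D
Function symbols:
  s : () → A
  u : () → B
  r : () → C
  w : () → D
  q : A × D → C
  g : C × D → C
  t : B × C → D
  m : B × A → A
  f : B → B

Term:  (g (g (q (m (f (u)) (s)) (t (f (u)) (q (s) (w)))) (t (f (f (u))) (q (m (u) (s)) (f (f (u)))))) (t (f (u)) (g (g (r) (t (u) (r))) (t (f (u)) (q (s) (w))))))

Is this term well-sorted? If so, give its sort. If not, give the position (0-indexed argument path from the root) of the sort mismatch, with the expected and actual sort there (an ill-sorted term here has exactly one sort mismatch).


ill-sorted at position [0, 1, 1, 1]: expected D, got B

          (u) : B
        (f (u)) : B
        (s) : A
      (m (f (u)) (s)) : A
          (u) : B
        (f (u)) : B
          (s) : A
          (w) : D
        (q (s) (w)) : C
      (t (f (u)) (q (s) (w))) : D
    (q (m (f (u)) (s)) (t (f (u)) (q (s) (w)))) : C
          (u) : B
        (f (u)) : B
      (f (f (u))) : B
          (u) : B
          (s) : A
        (m (u) (s)) : A
            (u) : B
          (f (u)) : B
        (f (f (u))) : B
      (q (m (u) (s)) (f (f (u)))) : ✗ arg 1 at [0, 1, 1, 1] has sort B, expected D
      (u) : B
    (f (u)) : B
        (r) : C
          (u) : B
          (r) : C
        (t (u) (r)) : D
      (g (r) (t (u) (r))) : C
          (u) : B
        (f (u)) : B
          (s) : A
          (w) : D
        (q (s) (w)) : C
      (t (f (u)) (q (s) (w))) : D
    (g (g (r) (t (u) (r))) (t (f (u)) (q (s) (w)))) : C
  (t (f (u)) (g (g (r) (t (u) (r))) (t (f (u)) (q (s) (w))))) : D


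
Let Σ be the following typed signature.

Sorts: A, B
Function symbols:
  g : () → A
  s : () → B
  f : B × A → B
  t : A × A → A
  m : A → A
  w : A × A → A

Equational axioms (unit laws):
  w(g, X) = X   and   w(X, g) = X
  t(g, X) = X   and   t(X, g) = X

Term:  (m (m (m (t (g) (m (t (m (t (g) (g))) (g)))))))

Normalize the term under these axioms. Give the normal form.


1. (m (m (m (t (g) (m (t (m (t (g) (g))) (g)))))))  →  (m (m (m (m (t (m (t (g) (g))) (g))))))
2. (m (m (m (m (t (m (t (g) (g))) (g))))))  →  (m (m (m (m (m (t (g) (g)))))))
3. (m (m (m (m (m (t (g) (g)))))))  →  (m (m (m (m (m (g))))))

normal form = (m (m (m (m (m (g))))))


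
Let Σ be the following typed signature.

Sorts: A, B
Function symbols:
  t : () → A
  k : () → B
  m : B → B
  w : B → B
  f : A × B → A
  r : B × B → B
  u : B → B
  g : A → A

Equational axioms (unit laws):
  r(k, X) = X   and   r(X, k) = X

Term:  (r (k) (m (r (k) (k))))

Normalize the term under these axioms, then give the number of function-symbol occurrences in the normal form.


1. (r (k) (m (r (k) (k))))  →  (m (r (k) (k)))
2. (m (r (k) (k)))  →  (m (k))
normal form: (m (k))

size = 2


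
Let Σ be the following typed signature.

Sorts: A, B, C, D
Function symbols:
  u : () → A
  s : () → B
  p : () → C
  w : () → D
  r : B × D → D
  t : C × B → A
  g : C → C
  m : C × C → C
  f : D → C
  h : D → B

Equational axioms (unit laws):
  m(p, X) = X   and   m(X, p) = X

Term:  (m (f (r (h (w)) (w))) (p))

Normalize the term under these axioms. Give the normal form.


normal form = (f (r (h (w)) (w)))

1. (m (f (r (h (w)) (w))) (p))  →  (f (r (h (w)) (w)))


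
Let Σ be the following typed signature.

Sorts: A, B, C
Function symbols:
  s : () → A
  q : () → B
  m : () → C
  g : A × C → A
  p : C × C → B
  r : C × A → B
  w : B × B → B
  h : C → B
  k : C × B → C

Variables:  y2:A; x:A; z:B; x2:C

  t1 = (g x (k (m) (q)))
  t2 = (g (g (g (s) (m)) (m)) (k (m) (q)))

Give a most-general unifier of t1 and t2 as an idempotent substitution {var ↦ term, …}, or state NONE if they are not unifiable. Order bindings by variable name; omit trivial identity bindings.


{x ↦ (g (g (s) (m)) (m))}


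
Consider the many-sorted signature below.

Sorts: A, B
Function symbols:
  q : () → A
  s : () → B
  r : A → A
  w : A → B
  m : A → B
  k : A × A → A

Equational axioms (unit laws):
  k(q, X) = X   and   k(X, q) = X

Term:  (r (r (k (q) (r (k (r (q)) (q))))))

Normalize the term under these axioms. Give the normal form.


normal form = (r (r (r (r (q)))))

1. (r (r (k (q) (r (k (r (q)) (q))))))  →  (r (r (r (k (r (q)) (q)))))
2. (r (r (r (k (r (q)) (q)))))  →  (r (r (r (r (q)))))


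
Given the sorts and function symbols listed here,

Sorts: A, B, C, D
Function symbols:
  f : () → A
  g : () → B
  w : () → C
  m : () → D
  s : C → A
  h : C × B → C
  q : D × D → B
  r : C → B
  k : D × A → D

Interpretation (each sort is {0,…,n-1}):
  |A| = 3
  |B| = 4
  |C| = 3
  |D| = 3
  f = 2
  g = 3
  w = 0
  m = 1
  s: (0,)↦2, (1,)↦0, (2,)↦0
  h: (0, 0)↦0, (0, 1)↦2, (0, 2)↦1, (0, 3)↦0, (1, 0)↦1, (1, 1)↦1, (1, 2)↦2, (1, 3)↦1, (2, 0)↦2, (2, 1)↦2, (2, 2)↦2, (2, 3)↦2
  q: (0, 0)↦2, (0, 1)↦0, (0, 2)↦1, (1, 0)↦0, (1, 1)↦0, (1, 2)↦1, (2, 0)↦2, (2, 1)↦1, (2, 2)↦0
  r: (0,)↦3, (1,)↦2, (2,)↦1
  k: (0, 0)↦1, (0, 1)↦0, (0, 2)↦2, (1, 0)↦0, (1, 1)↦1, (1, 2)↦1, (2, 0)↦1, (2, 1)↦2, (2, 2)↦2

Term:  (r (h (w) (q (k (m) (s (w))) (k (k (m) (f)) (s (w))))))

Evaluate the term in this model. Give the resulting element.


  w = 0
  m = 1
  w = 0
  (s (w)) = s(0,) = 2
  (k (m) (s (w))) = k(1, 2) = 1
  m = 1
  f = 2
  (k (m) (f)) = k(1, 2) = 1
  w = 0
  (s (w)) = s(0,) = 2
  (k (k (m) (f)) (s (w))) = k(1, 2) = 1
  (q (k (m) (s (w))) (k (k (m) (f)) (s (w)))) = q(1, 1) = 0
  (h (w) (q (k (m) (s (w))) (k (k (m) (f)) (s (w))))) = h(0, 0) = 0
  (r (h (w) (q (k (m) (s (w))) (k (k (m) (f)) (s (w)))))) = r(0,) = 3

value = 3


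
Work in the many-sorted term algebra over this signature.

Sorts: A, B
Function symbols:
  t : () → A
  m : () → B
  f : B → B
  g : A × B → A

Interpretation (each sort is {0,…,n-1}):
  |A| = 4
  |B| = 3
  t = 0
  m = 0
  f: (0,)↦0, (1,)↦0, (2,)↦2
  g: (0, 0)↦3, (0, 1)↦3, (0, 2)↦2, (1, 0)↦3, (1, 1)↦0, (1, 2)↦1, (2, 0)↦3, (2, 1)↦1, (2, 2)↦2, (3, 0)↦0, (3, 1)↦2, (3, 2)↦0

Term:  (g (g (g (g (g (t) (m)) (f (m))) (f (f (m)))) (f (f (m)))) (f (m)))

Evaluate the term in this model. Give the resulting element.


value = 3

  t = 0
  m = 0
  (g (t) (m)) = g(0, 0) = 3
  m = 0
  (f (m)) = f(0,) = 0
  (g (g (t) (m)) (f (m))) = g(3, 0) = 0
  m = 0
  (f (m)) = f(0,) = 0
  (f (f (m))) = f(0,) = 0
  (g (g (g (t) (m)) (f (m))) (f (f (m)))) = g(0, 0) = 3
  m = 0
  (f (m)) = f(0,) = 0
  (f (f (m))) = f(0,) = 0
  (g (g (g (g (t) (m)) (f (m))) (f (f (m)))) (f (f (m)))) = g(3, 0) = 0
  m = 0
  (f (m)) = f(0,) = 0
  (g (g (g (g (g (t) (m)) (f (m))) (f (f (m)))) (f (f (m)))) (f (m))) = g(0, 0) = 3


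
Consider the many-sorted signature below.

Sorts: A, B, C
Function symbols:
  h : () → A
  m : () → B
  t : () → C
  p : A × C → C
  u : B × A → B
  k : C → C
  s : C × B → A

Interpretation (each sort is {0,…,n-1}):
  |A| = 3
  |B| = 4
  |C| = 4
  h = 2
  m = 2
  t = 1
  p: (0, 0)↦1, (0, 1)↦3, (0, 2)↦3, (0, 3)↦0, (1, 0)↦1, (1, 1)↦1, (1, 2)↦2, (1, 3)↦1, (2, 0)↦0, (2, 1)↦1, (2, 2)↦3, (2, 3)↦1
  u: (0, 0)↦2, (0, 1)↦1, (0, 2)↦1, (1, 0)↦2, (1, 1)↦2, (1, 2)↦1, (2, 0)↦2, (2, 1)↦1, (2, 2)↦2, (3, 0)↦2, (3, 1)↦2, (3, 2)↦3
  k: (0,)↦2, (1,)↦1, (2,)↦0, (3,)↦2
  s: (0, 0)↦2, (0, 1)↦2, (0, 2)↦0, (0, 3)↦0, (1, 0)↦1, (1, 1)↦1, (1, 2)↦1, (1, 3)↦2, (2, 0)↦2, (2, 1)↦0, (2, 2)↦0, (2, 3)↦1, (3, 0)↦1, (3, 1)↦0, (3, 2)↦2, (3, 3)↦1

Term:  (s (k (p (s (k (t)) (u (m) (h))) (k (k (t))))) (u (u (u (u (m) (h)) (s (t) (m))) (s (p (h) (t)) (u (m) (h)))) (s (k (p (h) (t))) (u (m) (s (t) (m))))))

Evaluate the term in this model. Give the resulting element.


  t = 1
  (k (t)) = k(1,) = 1
  m = 2
  h = 2
  (u (m) (h)) = u(2, 2) = 2
  (s (k (t)) (u (m) (h))) = s(1, 2) = 1
  t = 1
  (k (t)) = k(1,) = 1
  (k (k (t))) = k(1,) = 1
  (p (s (k (t)) (u (m) (h))) (k (k (t)))) = p(1, 1) = 1
  (k (p (s (k (t)) (u (m) (h))) (k (k (t))))) = k(1,) = 1
  m = 2
  h = 2
  (u (m) (h)) = u(2, 2) = 2
  t = 1
  m = 2
  (s (t) (m)) = s(1, 2) = 1
  (u (u (m) (h)) (s (t) (m))) = u(2, 1) = 1
  h = 2
  t = 1
  (p (h) (t)) = p(2, 1) = 1
  m = 2
  h = 2
  (u (m) (h)) = u(2, 2) = 2
  (s (p (h) (t)) (u (m) (h))) = s(1, 2) = 1
  (u (u (u (m) (h)) (s (t) (m))) (s (p (h) (t)) (u (m) (h)))) = u(1, 1) = 2
  h = 2
  t = 1
  (p (h) (t)) = p(2, 1) = 1
  (k (p (h) (t))) = k(1,) = 1
  m = 2
  t = 1
  m = 2
  (s (t) (m)) = s(1, 2) = 1
  (u (m) (s (t) (m))) = u(2, 1) = 1
  (s (k (p (h) (t))) (u (m) (s (t) (m)))) = s(1, 1) = 1
  (u (u (u (u (m) (h)) (s (t) (m))) (s (p (h) (t)) (u (m) (h)))) (s (k (p (h) (t))) (u (m) (s (t) (m))))) = u(2, 1) = 1
  (s (k (p (s (k (t)) (u (m) (h))) (k (k (t))))) (u (u (u (u (m) (h)) (s (t) (m))) (s (p (h) (t)) (u (m) (h)))) (s (k (p (h) (t))) (u (m) (s (t) (m)))))) = s(1, 1) = 1

value = 1


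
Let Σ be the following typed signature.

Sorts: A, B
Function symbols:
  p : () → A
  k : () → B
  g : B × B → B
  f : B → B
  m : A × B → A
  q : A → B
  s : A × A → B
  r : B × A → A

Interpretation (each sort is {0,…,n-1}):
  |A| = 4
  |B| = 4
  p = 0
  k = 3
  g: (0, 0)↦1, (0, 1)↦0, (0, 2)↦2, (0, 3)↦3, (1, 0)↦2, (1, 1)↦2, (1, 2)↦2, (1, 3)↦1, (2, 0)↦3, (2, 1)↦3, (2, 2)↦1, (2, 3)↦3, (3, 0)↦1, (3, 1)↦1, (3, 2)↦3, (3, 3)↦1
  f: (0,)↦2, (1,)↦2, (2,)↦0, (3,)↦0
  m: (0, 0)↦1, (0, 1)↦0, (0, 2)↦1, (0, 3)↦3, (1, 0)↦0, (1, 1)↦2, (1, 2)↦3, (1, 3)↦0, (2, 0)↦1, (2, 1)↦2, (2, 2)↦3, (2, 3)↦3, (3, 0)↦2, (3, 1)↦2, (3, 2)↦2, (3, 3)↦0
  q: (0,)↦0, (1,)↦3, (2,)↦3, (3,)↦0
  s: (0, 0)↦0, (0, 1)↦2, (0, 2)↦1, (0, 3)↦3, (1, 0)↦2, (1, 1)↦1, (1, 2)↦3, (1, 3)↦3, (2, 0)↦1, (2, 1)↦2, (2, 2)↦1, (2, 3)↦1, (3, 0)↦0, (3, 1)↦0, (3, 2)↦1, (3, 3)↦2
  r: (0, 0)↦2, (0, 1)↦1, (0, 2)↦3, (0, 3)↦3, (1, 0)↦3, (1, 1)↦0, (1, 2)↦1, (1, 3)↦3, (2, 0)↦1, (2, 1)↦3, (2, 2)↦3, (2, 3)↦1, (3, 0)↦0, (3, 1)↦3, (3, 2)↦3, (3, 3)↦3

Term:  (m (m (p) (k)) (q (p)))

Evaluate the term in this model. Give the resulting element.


  p = 0
  k = 3
  (m (p) (k)) = m(0, 3) = 3
  p = 0
  (q (p)) = q(0,) = 0
  (m (m (p) (k)) (q (p))) = m(3, 0) = 2

value = 2


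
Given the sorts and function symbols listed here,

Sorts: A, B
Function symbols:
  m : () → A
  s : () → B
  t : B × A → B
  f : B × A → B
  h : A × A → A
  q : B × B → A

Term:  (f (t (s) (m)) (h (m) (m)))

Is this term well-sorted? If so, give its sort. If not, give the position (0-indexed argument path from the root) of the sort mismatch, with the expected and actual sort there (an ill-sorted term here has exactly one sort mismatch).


    (s) : B
    (m) : A
  (t (s) (m)) : B
    (m) : A
    (m) : A
  (h (m) (m)) : A
(f (t (s) (m)) (h (m) (m))) : B

well-sorted; sort = B


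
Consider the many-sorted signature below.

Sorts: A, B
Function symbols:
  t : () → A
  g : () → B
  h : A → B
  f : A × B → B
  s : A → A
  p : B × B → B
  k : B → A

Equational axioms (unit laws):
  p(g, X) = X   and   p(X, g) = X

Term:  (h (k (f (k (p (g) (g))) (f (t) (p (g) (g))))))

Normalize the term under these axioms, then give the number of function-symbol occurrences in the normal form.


size = 8

1. (h (k (f (k (p (g) (g))) (f (t) (p (g) (g))))))  →  (h (k (f (k (g)) (f (t) (p (g) (g))))))
2. (h (k (f (k (g)) (f (t) (p (g) (g))))))  →  (h (k (f (k (g)) (f (t) (g)))))
normal form: (h (k (f (k (g)) (f (t) (g)))))


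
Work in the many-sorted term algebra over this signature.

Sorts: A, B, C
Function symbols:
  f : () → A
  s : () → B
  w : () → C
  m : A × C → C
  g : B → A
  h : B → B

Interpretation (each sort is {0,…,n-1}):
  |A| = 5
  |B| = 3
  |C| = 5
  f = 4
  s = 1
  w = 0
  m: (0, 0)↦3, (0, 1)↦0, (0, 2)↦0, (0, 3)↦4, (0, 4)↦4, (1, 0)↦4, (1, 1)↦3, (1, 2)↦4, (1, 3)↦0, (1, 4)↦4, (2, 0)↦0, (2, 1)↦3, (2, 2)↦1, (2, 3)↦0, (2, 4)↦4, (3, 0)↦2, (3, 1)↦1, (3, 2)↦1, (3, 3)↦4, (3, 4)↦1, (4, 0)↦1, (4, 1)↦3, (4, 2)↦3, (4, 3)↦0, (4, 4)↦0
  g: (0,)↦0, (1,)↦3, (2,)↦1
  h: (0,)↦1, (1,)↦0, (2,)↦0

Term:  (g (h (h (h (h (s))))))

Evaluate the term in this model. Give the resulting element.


value = 3

  s = 1
  (h (s)) = h(1,) = 0
  (h (h (s))) = h(0,) = 1
  (h (h (h (s)))) = h(1,) = 0
  (h (h (h (h (s))))) = h(0,) = 1
  (g (h (h (h (h (s)))))) = g(1,) = 3


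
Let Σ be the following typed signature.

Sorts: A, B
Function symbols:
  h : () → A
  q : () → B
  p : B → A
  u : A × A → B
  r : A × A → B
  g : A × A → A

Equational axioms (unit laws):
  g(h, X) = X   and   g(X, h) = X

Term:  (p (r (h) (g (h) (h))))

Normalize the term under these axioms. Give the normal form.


1. (p (r (h) (g (h) (h))))  →  (p (r (h) (h)))

normal form = (p (r (h) (h)))


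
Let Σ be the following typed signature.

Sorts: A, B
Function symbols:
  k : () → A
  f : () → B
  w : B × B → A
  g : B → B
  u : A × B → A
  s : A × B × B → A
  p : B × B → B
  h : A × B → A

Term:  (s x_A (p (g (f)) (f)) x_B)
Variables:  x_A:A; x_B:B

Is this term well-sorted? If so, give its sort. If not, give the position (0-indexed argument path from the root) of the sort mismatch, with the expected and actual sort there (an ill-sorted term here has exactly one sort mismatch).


  x_A : A
      (f) : B
    (g (f)) : B
    (f) : B
  (p (g (f)) (f)) : B
  x_B : B
(s x_A (p (g (f)) (f)) x_B) : A

well-sorted; sort = A


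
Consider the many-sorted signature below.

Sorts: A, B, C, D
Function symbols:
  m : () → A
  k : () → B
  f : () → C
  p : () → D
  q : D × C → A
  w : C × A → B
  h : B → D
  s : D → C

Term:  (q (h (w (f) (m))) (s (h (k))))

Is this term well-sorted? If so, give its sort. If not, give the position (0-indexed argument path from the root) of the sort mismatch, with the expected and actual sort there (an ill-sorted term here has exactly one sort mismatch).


well-sorted; sort = A

      (f) : C
      (m) : A
    (w (f) (m)) : B
  (h (w (f) (m))) : D
      (k) : B
    (h (k)) : D
  (s (h (k))) : C
(q (h (w (f) (m))) (s (h (k)))) : A


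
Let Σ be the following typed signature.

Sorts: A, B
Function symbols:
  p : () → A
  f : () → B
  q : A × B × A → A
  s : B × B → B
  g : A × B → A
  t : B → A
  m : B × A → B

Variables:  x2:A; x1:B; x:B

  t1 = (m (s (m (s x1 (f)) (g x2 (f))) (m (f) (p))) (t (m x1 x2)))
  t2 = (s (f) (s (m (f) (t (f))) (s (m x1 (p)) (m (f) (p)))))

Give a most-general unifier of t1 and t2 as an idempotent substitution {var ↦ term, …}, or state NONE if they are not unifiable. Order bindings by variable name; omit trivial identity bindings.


head clash or occurs-check failure — not unifiable

NONE (not unifiable)


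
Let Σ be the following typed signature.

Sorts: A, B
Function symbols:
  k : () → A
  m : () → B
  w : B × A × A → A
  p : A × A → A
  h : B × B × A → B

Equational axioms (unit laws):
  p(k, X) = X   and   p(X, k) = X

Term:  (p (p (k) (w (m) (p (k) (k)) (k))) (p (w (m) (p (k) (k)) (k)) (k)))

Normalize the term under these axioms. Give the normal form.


1. (p (p (k) (w (m) (p (k) (k)) (k))) (p (w (m) (p (k) (k)) (k)) (k)))  →  (p (w (m) (p (k) (k)) (k)) (p (w (m) (p (k) (k)) (k)) (k)))
2. (p (w (m) (p (k) (k)) (k)) (p (w (m) (p (k) (k)) (k)) (k)))  →  (p (w (m) (k) (k)) (p (w (m) (p (k) (k)) (k)) (k)))
3. (p (w (m) (k) (k)) (p (w (m) (p (k) (k)) (k)) (k)))  →  (p (w (m) (k) (k)) (w (m) (p (k) (k)) (k)))
4. (p (w (m) (k) (k)) (w (m) (p (k) (k)) (k)))  →  (p (w (m) (k) (k)) (w (m) (k) (k)))

normal form = (p (w (m) (k) (k)) (w (m) (k) (k)))


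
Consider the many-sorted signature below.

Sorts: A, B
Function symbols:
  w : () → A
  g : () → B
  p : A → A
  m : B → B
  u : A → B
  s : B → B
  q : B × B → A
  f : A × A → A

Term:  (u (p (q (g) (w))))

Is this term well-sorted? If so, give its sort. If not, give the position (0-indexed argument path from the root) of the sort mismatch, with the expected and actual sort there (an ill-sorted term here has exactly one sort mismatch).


ill-sorted at position [0, 0, 1]: expected B, got A

      (g) : B
      (w) : A
    (q (g) (w)) : ✗ arg 1 at [0, 0, 1] has sort A, expected B


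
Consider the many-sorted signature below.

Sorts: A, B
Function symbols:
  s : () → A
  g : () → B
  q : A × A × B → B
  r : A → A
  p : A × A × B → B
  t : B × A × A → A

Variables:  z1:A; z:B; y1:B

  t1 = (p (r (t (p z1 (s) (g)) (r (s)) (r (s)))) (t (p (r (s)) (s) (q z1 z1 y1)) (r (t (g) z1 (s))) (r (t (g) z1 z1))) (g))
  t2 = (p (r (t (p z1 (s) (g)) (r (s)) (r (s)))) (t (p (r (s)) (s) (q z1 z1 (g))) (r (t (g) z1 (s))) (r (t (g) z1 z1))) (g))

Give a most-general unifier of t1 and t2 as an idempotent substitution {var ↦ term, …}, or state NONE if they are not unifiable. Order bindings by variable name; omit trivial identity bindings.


{y1 ↦ (g)}


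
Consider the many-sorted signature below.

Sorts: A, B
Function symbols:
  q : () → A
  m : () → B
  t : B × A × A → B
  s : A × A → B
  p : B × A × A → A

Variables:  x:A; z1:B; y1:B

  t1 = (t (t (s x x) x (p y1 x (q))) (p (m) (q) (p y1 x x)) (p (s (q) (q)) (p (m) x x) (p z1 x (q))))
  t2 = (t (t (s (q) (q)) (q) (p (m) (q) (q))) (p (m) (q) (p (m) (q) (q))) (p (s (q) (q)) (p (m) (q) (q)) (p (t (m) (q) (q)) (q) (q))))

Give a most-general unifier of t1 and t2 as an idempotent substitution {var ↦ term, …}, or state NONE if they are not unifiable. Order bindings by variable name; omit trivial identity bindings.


{x ↦ (q), y1 ↦ (m), z1 ↦ (t (m) (q) (q))}


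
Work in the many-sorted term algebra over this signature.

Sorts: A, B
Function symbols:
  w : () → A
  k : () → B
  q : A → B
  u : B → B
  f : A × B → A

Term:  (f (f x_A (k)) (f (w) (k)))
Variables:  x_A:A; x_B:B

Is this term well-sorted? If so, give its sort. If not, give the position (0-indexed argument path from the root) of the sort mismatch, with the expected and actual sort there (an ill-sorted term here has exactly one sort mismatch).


ill-sorted at position [1]: expected B, got A

    x_A : A
    (k) : B
  (f x_A (k)) : A
    (w) : A
    (k) : B
  (f (w) (k)) : A
(f (f x_A (k)) (f (w) (k))) : ✗ arg 1 at [1] has sort A, expected B


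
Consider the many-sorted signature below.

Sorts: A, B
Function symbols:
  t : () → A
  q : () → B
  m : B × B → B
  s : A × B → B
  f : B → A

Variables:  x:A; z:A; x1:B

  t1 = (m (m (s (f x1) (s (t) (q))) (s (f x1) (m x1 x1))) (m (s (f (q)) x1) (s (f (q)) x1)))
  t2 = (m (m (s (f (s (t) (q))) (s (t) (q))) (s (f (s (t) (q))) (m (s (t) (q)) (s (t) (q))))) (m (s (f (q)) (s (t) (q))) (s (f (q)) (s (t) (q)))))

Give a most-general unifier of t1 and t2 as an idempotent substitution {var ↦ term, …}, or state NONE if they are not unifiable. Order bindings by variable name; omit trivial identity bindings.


{x1 ↦ (s (t) (q))}


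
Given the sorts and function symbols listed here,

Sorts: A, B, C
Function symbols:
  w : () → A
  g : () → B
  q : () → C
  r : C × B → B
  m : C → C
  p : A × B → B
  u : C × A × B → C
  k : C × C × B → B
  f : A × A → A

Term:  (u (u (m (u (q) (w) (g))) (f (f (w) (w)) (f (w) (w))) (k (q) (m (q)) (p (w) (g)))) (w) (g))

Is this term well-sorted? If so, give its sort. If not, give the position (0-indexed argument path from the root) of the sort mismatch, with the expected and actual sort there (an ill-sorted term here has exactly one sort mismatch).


well-sorted; sort = C

        (q) : C
        (w) : A
        (g) : B
      (u (q) (w) (g)) : C
    (m (u (q) (w) (g))) : C
        (w) : A
        (w) : A
      (f (w) (w)) : A
        (w) : A
        (w) : A
      (f (w) (w)) : A
    (f (f (w) (w)) (f (w) (w))) : A
      (q) : C
        (q) : C
      (m (q)) : C
        (w) : A
        (g) : B
      (p (w) (g)) : B
    (k (q) (m (q)) (p (w) (g))) : B
  (u (m (u (q) (w) (g))) (f (f (w) (w)) (f (w) (w))) (k (q) (m (q)) (p (w) (g)))) : C
  (w) : A
  (g) : B
(u (u (m (u (q) (w) (g))) (f (f (w) (w)) (f (w) (w))) (k (q) (m (q)) (p (w) (g)))) (w) (g)) : C


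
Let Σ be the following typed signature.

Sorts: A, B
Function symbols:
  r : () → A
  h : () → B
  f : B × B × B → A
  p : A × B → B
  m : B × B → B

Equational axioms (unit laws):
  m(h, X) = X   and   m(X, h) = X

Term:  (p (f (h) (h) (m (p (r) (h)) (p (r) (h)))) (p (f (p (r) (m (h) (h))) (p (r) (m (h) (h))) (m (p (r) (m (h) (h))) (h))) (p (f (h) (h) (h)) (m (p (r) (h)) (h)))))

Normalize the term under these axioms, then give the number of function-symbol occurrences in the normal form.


1. (p (f (h) (h) (m (p (r) (h)) (p (r) (h)))) (p (f (p (r) (m (h) (h))) (p (r) (m (h) (h))) (m (p (r) (m (h) (h))) (h))) (p (f (h) (h) (h)) (m (p (r) (h)) (h)))))  →  (p (f (h) (h) (m (p (r) (h)) (p (r) (h)))) (p (f (p (r) (h)) (p (r) (m (h) (h))) (m (p (r) (m (h) (h))) (h))) (p (f (h) (h) (h)) (m (p (r) (h)) (h)))))
2. (p (f (h) (h) (m (p (r) (h)) (p (r) (h)))) (p (f (p (r) (h)) (p (r) (m (h) (h))) (m (p (r) (m (h) (h))) (h))) (p (f (h) (h) (h)) (m (p (r) (h)) (h)))))  →  (p (f (h) (h) (m (p (r) (h)) (p (r) (h)))) (p (f (p (r) (h)) (p (r) (h)) (m (p (r) (m (h) (h))) (h))) (p (f (h) (h) (h)) (m (p (r) (h)) (h)))))
3. (p (f (h) (h) (m (p (r) (h)) (p (r) (h)))) (p (f (p (r) (h)) (p (r) (h)) (m (p (r) (m (h) (h))) (h))) (p (f (h) (h) (h)) (m (p (r) (h)) (h)))))  →  (p (f (h) (h) (m (p (r) (h)) (p (r) (h)))) (p (f (p (r) (h)) (p (r) (h)) (p (r) (m (h) (h)))) (p (f (h) (h) (h)) (m (p (r) (h)) (h)))))
4. (p (f (h) (h) (m (p (r) (h)) (p (r) (h)))) (p (f (p (r) (h)) (p (r) (h)) (p (r) (m (h) (h)))) (p (f (h) (h) (h)) (m (p (r) (h)) (h)))))  →  (p (f (h) (h) (m (p (r) (h)) (p (r) (h)))) (p (f (p (r) (h)) (p (r) (h)) (p (r) (h))) (p (f (h) (h) (h)) (m (p (r) (h)) (h)))))
5. (p (f (h) (h) (m (p (r) (h)) (p (r) (h)))) (p (f (p (r) (h)) (p (r) (h)) (p (r) (h))) (p (f (h) (h) (h)) (m (p (r) (h)) (h)))))  →  (p (f (h) (h) (m (p (r) (h)) (p (r) (h)))) (p (f (p (r) (h)) (p (r) (h)) (p (r) (h))) (p (f (h) (h) (h)) (p (r) (h)))))
normal form: (p (f (h) (h) (m (p (r) (h)) (p (r) (h)))) (p (f (p (r) (h)) (p (r) (h)) (p (r) (h))) (p (f (h) (h) (h)) (p (r) (h)))))

size = 30


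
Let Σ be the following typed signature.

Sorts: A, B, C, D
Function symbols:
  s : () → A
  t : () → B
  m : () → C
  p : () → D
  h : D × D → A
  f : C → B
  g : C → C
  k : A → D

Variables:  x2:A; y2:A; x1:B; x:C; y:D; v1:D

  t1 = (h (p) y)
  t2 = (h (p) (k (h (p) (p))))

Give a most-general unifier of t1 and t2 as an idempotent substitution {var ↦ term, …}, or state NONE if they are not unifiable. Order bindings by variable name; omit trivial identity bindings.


{y ↦ (k (h (p) (p)))}


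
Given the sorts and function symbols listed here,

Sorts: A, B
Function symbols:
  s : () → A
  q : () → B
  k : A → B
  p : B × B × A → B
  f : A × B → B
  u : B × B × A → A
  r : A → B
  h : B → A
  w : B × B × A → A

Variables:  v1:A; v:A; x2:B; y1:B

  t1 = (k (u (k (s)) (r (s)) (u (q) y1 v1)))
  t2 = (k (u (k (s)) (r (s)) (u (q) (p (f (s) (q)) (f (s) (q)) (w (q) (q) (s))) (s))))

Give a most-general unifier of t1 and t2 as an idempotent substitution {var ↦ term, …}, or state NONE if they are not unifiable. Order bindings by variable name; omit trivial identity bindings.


{v1 ↦ (s), y1 ↦ (p (f (s) (q)) (f (s) (q)) (w (q) (q) (s)))}


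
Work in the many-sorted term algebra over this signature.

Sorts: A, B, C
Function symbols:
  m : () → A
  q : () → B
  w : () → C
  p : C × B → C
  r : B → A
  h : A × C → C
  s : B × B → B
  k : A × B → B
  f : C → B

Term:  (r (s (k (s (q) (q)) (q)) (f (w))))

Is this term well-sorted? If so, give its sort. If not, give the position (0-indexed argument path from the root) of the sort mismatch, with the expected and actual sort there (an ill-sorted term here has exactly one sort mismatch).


        (q) : B
        (q) : B
      (s (q) (q)) : B
      (q) : B
    (k (s (q) (q)) (q)) : ✗ arg 0 at [0, 0, 0] has sort B, expected A
      (w) : C
    (f (w)) : B

ill-sorted at position [0, 0, 0]: expected A, got B


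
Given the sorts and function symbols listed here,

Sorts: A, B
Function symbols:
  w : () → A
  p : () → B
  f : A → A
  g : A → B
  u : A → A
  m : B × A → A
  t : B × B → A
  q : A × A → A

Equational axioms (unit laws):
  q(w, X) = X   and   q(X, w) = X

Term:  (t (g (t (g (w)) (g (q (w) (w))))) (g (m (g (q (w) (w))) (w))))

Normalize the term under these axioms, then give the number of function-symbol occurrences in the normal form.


1. (t (g (t (g (w)) (g (q (w) (w))))) (g (m (g (q (w) (w))) (w))))  →  (t (g (t (g (w)) (g (w)))) (g (m (g (q (w) (w))) (w))))
2. (t (g (t (g (w)) (g (w)))) (g (m (g (q (w) (w))) (w))))  →  (t (g (t (g (w)) (g (w)))) (g (m (g (w)) (w))))
normal form: (t (g (t (g (w)) (g (w)))) (g (m (g (w)) (w))))

size = 12


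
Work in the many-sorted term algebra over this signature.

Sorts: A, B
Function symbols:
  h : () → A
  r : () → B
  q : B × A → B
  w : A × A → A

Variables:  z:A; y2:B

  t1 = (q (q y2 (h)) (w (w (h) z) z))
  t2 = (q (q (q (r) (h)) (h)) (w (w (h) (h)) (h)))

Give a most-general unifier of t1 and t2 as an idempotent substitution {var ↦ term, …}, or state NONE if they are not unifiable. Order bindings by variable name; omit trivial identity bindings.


{y2 ↦ (q (r) (h)), z ↦ (h)}


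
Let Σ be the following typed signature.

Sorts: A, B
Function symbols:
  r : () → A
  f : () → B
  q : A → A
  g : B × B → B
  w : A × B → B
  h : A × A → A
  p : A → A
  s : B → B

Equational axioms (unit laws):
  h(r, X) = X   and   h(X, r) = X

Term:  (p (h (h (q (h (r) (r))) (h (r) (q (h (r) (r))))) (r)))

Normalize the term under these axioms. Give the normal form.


normal form = (p (h (q (r)) (q (r))))

1. (p (h (h (q (h (r) (r))) (h (r) (q (h (r) (r))))) (r)))  →  (p (h (q (h (r) (r))) (h (r) (q (h (r) (r))))))
2. (p (h (q (h (r) (r))) (h (r) (q (h (r) (r))))))  →  (p (h (q (r)) (h (r) (q (h (r) (r))))))
3. (p (h (q (r)) (h (r) (q (h (r) (r))))))  →  (p (h (q (r)) (q (h (r) (r)))))
4. (p (h (q (r)) (q (h (r) (r)))))  →  (p (h (q (r)) (q (r))))


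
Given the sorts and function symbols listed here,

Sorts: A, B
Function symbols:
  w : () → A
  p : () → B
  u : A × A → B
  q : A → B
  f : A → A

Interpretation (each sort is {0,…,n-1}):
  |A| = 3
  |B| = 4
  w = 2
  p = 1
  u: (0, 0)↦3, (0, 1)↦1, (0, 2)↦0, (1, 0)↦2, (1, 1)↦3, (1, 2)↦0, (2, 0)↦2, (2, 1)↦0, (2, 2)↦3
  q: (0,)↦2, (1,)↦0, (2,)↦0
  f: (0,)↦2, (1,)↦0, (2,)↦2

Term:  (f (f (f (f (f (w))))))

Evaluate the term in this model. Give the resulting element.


  w = 2
  (f (w)) = f(2,) = 2
  (f (f (w))) = f(2,) = 2
  (f (f (f (w)))) = f(2,) = 2
  (f (f (f (f (w))))) = f(2,) = 2
  (f (f (f (f (f (w)))))) = f(2,) = 2

value = 2


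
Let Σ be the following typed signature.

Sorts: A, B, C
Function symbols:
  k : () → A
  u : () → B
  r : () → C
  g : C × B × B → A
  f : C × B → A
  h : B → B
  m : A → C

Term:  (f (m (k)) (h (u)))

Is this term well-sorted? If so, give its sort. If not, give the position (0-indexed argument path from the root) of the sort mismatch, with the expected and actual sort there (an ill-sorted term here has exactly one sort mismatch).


well-sorted; sort = A

    (k) : A
  (m (k)) : C
    (u) : B
  (h (u)) : B
(f (m (k)) (h (u))) : A


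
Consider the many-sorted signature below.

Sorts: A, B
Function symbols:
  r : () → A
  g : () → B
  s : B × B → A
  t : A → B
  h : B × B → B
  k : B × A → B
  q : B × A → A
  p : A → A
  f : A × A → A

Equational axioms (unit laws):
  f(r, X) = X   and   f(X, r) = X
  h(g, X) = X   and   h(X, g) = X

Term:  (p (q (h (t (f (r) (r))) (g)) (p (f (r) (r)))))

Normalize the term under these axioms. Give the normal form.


1. (p (q (h (t (f (r) (r))) (g)) (p (f (r) (r)))))  →  (p (q (t (f (r) (r))) (p (f (r) (r)))))
2. (p (q (t (f (r) (r))) (p (f (r) (r)))))  →  (p (q (t (r)) (p (f (r) (r)))))
3. (p (q (t (r)) (p (f (r) (r)))))  →  (p (q (t (r)) (p (r))))

normal form = (p (q (t (r)) (p (r))))


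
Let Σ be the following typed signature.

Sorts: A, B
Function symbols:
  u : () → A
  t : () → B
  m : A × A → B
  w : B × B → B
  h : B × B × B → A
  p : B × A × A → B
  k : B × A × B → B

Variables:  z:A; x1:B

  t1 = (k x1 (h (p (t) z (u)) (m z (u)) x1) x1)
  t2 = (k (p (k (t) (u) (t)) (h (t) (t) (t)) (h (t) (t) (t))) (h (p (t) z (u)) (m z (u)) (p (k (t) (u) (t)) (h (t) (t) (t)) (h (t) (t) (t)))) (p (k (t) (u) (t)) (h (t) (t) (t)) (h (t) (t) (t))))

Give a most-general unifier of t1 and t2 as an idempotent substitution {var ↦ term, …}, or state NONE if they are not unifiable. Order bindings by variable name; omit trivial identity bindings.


{x1 ↦ (p (k (t) (u) (t)) (h (t) (t) (t)) (h (t) (t) (t)))}


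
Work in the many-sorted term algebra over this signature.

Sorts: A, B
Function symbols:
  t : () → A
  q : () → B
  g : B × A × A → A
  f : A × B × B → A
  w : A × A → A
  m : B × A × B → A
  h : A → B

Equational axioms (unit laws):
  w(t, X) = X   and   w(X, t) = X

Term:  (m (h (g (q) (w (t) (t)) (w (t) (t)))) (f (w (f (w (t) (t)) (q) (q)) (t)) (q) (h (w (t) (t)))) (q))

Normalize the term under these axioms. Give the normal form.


normal form = (m (h (g (q) (t) (t))) (f (f (t) (q) (q)) (q) (h (t))) (q))

1. (m (h (g (q) (w (t) (t)) (w (t) (t)))) (f (w (f (w (t) (t)) (q) (q)) (t)) (q) (h (w (t) (t)))) (q))  →  (m (h (g (q) (t) (w (t) (t)))) (f (w (f (w (t) (t)) (q) (q)) (t)) (q) (h (w (t) (t)))) (q))
2. (m (h (g (q) (t) (w (t) (t)))) (f (w (f (w (t) (t)) (q) (q)) (t)) (q) (h (w (t) (t)))) (q))  →  (m (h (g (q) (t) (t))) (f (w (f (w (t) (t)) (q) (q)) (t)) (q) (h (w (t) (t)))) (q))
3. (m (h (g (q) (t) (t))) (f (w (f (w (t) (t)) (q) (q)) (t)) (q) (h (w (t) (t)))) (q))  →  (m (h (g (q) (t) (t))) (f (f (w (t) (t)) (q) (q)) (q) (h (w (t) (t)))) (q))
4. (m (h (g (q) (t) (t))) (f (f (w (t) (t)) (q) (q)) (q) (h (w (t) (t)))) (q))  →  (m (h (g (q) (t) (t))) (f (f (t) (q) (q)) (q) (h (w (t) (t)))) (q))
5. (m (h (g (q) (t) (t))) (f (f (t) (q) (q)) (q) (h (w (t) (t)))) (q))  →  (m (h (g (q) (t) (t))) (f (f (t) (q) (q)) (q) (h (t))) (q))


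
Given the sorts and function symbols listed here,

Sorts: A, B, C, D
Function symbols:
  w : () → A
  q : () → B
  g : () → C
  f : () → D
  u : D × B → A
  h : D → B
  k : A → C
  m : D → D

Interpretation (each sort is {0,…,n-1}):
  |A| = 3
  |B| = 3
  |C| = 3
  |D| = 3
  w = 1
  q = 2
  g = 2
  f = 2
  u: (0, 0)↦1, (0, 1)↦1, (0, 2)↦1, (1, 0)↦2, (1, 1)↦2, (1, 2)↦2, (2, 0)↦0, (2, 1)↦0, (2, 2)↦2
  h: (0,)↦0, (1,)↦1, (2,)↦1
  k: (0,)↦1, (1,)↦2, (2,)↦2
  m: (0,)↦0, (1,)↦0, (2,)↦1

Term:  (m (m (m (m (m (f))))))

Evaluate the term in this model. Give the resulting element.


value = 0

  f = 2
  (m (f)) = m(2,) = 1
  (m (m (f))) = m(1,) = 0
  (m (m (m (f)))) = m(0,) = 0
  (m (m (m (m (f))))) = m(0,) = 0
  (m (m (m (m (m (f)))))) = m(0,) = 0


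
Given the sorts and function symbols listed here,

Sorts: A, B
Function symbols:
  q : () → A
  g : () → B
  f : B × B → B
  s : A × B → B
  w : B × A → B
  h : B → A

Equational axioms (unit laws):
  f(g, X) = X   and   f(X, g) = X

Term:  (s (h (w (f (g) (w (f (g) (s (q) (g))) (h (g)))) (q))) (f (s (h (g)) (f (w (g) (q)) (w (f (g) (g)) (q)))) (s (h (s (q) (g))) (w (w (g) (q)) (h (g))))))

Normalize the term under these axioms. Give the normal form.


normal form = (s (h (w (w (s (q) (g)) (h (g))) (q))) (f (s (h (g)) (f (w (g) (q)) (w (g) (q)))) (s (h (s (q) (g))) (w (w (g) (q)) (h (g))))))

1. (s (h (w (f (g) (w (f (g) (s (q) (g))) (h (g)))) (q))) (f (s (h (g)) (f (w (g) (q)) (w (f (g) (g)) (q)))) (s (h (s (q) (g))) (w (w (g) (q)) (h (g))))))  →  (s (h (w (w (f (g) (s (q) (g))) (h (g))) (q))) (f (s (h (g)) (f (w (g) (q)) (w (f (g) (g)) (q)))) (s (h (s (q) (g))) (w (w (g) (q)) (h (g))))))
2. (s (h (w (w (f (g) (s (q) (g))) (h (g))) (q))) (f (s (h (g)) (f (w (g) (q)) (w (f (g) (g)) (q)))) (s (h (s (q) (g))) (w (w (g) (q)) (h (g))))))  →  (s (h (w (w (s (q) (g)) (h (g))) (q))) (f (s (h (g)) (f (w (g) (q)) (w (f (g) (g)) (q)))) (s (h (s (q) (g))) (w (w (g) (q)) (h (g))))))
3. (s (h (w (w (s (q) (g)) (h (g))) (q))) (f (s (h (g)) (f (w (g) (q)) (w (f (g) (g)) (q)))) (s (h (s (q) (g))) (w (w (g) (q)) (h (g))))))  →  (s (h (w (w (s (q) (g)) (h (g))) (q))) (f (s (h (g)) (f (w (g) (q)) (w (g) (q)))) (s (h (s (q) (g))) (w (w (g) (q)) (h (g))))))


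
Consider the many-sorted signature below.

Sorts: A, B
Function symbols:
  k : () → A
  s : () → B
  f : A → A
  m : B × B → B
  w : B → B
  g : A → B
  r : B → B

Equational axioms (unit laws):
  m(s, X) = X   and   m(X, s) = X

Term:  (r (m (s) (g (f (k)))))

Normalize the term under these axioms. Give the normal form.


1. (r (m (s) (g (f (k)))))  →  (r (g (f (k))))

normal form = (r (g (f (k))))


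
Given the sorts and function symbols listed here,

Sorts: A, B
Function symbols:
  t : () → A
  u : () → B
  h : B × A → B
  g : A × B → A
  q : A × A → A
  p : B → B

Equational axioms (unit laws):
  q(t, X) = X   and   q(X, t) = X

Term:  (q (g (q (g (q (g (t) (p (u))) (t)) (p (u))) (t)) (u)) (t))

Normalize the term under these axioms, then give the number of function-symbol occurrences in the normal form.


size = 9

1. (q (g (q (g (q (g (t) (p (u))) (t)) (p (u))) (t)) (u)) (t))  →  (g (q (g (q (g (t) (p (u))) (t)) (p (u))) (t)) (u))
2. (g (q (g (q (g (t) (p (u))) (t)) (p (u))) (t)) (u))  →  (g (g (q (g (t) (p (u))) (t)) (p (u))) (u))
3. (g (g (q (g (t) (p (u))) (t)) (p (u))) (u))  →  (g (g (g (t) (p (u))) (p (u))) (u))
normal form: (g (g (g (t) (p (u))) (p (u))) (u))


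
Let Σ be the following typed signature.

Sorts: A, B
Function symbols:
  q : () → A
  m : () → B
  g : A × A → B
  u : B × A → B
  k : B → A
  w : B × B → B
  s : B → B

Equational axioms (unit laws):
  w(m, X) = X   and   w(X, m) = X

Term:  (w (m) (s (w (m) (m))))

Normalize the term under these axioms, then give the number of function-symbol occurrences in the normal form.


1. (w (m) (s (w (m) (m))))  →  (s (w (m) (m)))
2. (s (w (m) (m)))  →  (s (m))
normal form: (s (m))

size = 2


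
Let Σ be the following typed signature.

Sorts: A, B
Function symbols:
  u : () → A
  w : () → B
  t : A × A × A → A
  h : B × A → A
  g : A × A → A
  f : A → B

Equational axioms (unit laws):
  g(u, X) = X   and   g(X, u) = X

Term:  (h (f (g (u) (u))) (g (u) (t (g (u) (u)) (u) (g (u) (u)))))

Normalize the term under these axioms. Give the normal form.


1. (h (f (g (u) (u))) (g (u) (t (g (u) (u)) (u) (g (u) (u)))))  →  (h (f (u)) (g (u) (t (g (u) (u)) (u) (g (u) (u)))))
2. (h (f (u)) (g (u) (t (g (u) (u)) (u) (g (u) (u)))))  →  (h (f (u)) (t (g (u) (u)) (u) (g (u) (u))))
3. (h (f (u)) (t (g (u) (u)) (u) (g (u) (u))))  →  (h (f (u)) (t (u) (u) (g (u) (u))))
4. (h (f (u)) (t (u) (u) (g (u) (u))))  →  (h (f (u)) (t (u) (u) (u)))

normal form = (h (f (u)) (t (u) (u) (u)))


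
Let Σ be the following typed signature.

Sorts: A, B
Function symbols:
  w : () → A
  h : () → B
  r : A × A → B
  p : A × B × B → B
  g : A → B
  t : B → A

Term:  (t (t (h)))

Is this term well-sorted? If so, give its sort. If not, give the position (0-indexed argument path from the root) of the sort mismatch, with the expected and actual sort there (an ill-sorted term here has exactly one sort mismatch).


ill-sorted at position [0]: expected B, got A

    (h) : B
  (t (h)) : A
(t (t (h))) : ✗ arg 0 at [0] has sort A, expected B


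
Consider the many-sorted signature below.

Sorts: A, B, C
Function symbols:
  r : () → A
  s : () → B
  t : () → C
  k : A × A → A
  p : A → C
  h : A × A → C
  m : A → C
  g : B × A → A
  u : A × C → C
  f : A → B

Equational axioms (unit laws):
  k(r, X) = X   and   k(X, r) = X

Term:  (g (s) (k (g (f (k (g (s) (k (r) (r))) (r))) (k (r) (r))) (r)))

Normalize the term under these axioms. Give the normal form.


1. (g (s) (k (g (f (k (g (s) (k (r) (r))) (r))) (k (r) (r))) (r)))  →  (g (s) (g (f (k (g (s) (k (r) (r))) (r))) (k (r) (r))))
2. (g (s) (g (f (k (g (s) (k (r) (r))) (r))) (k (r) (r))))  →  (g (s) (g (f (g (s) (k (r) (r)))) (k (r) (r))))
3. (g (s) (g (f (g (s) (k (r) (r)))) (k (r) (r))))  →  (g (s) (g (f (g (s) (r))) (k (r) (r))))
4. (g (s) (g (f (g (s) (r))) (k (r) (r))))  →  (g (s) (g (f (g (s) (r))) (r)))

normal form = (g (s) (g (f (g (s) (r))) (r)))


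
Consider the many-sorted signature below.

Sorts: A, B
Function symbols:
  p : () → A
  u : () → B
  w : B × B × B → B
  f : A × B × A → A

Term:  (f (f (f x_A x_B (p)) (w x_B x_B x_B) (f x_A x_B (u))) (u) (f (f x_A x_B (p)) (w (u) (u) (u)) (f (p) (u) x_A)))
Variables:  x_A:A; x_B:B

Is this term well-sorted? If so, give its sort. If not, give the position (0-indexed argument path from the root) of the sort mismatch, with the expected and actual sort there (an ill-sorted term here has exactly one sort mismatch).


ill-sorted at position [0, 2, 2]: expected A, got B

      x_A : A
      x_B : B
      (p) : A
    (f x_A x_B (p)) : A
      x_B : B
      x_B : B
      x_B : B
    (w x_B x_B x_B) : B
      x_A : A
      x_B : B
      (u) : B
    (f x_A x_B (u)) : ✗ arg 2 at [0, 2, 2] has sort B, expected A
  (u) : B
      x_A : A
      x_B : B
      (p) : A
    (f x_A x_B (p)) : A
      (u) : B
      (u) : B
      (u) : B
    (w (u) (u) (u)) : B
      (p) : A
      (u) : B
      x_A : A
    (f (p) (u) x_A) : A
  (f (f x_A x_B (p)) (w (u) (u) (u)) (f (p) (u) x_A)) : A


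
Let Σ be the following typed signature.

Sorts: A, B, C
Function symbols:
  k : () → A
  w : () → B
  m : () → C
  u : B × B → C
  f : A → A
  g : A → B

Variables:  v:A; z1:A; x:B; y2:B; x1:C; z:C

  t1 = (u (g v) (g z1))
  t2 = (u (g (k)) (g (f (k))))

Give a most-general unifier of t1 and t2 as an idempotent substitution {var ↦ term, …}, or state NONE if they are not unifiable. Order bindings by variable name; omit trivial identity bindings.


{v ↦ (k), z1 ↦ (f (k))}


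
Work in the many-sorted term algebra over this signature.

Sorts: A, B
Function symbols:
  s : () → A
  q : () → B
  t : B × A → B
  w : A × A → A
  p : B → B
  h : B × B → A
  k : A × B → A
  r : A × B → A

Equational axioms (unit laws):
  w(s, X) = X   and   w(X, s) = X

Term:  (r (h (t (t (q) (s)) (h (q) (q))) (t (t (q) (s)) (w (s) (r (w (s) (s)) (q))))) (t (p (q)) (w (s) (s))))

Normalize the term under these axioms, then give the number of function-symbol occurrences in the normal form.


size = 20

1. (r (h (t (t (q) (s)) (h (q) (q))) (t (t (q) (s)) (w (s) (r (w (s) (s)) (q))))) (t (p (q)) (w (s) (s))))  →  (r (h (t (t (q) (s)) (h (q) (q))) (t (t (q) (s)) (r (w (s) (s)) (q)))) (t (p (q)) (w (s) (s))))
2. (r (h (t (t (q) (s)) (h (q) (q))) (t (t (q) (s)) (r (w (s) (s)) (q)))) (t (p (q)) (w (s) (s))))  →  (r (h (t (t (q) (s)) (h (q) (q))) (t (t (q) (s)) (r (s) (q)))) (t (p (q)) (w (s) (s))))
3. (r (h (t (t (q) (s)) (h (q) (q))) (t (t (q) (s)) (r (s) (q)))) (t (p (q)) (w (s) (s))))  →  (r (h (t (t (q) (s)) (h (q) (q))) (t (t (q) (s)) (r (s) (q)))) (t (p (q)) (s)))
normal form: (r (h (t (t (q) (s)) (h (q) (q))) (t (t (q) (s)) (r (s) (q)))) (t (p (q)) (s)))


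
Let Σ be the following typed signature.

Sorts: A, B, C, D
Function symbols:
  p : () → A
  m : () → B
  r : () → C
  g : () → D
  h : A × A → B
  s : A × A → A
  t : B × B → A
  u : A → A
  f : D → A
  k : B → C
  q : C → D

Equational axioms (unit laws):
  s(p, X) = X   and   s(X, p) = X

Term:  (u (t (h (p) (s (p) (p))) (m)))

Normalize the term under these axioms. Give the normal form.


1. (u (t (h (p) (s (p) (p))) (m)))  →  (u (t (h (p) (p)) (m)))

normal form = (u (t (h (p) (p)) (m)))


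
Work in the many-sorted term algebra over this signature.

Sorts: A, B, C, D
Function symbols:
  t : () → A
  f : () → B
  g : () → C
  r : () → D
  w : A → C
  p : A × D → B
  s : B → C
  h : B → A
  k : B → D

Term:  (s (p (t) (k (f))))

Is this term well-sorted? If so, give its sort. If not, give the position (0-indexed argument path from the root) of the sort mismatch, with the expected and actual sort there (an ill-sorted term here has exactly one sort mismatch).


well-sorted; sort = C

    (t) : A
      (f) : B
    (k (f)) : D
  (p (t) (k (f))) : B
(s (p (t) (k (f)))) : C
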